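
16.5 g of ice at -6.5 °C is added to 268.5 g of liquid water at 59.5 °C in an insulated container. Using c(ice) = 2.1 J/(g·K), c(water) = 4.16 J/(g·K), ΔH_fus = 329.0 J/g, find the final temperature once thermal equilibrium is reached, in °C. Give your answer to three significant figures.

Heat to bring ice to 0 °C and melt it: q₁ = 16.5×2.1×6.5 + 16.5×329.0 = 5653.7 J
Heat the water can supply cooling to 0 °C: 268.5×4.16×59.5 = 66459.1 J > q₁, so all ice melts.
Energy balance: 268.5×4.16×(59.5 − T) = 5653.7 + 16.5×4.16×(T − 0)
1116.96(59.5 − T) = 5653.7 + 68.64 T
66459.1 − 5653.7 = 1185.60 T
T = 60805.4 / 1185.60 = 51.29 °C

T_f = 51.3 °C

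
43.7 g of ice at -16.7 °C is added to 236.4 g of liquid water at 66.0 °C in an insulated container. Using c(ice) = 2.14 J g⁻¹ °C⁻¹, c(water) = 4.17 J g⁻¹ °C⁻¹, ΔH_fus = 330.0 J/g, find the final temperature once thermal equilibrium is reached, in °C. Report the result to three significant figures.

Heat to bring ice to 0 °C and melt it: q₁ = 43.7×2.14×16.7 + 43.7×330.0 = 15983 J
Heat the water can supply cooling to 0 °C: 236.4×4.17×66.0 = 65062.0 J > q₁, so all ice melts.
Energy balance: 236.4×4.17×(66.0 − T) = 15983 + 43.7×4.17×(T − 0)
985.788(66.0 − T) = 15983 + 182.229 T
65062.0 − 15983 = 1168.017 T
T = 49079.0 / 1168.017 = 42.02 °C

T_f = 42.0 °C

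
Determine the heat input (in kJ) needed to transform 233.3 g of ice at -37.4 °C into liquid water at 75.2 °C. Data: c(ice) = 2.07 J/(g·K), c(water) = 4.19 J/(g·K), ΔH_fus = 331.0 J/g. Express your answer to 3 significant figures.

q = 169 kJ

q1 (heat ice -37.4→0.0 °C): 233.3 × 2.07 × 37.4 = 18062 J
q2 (melt at 0 °C): 233.3 × 331.0 = 77222 J
q3 (heat water 0.0→75.2 °C): 233.3 × 4.19 × 75.2 = 73510 J
Total: 18062 + 77222 + 73510 = 168794 J = 169 kJ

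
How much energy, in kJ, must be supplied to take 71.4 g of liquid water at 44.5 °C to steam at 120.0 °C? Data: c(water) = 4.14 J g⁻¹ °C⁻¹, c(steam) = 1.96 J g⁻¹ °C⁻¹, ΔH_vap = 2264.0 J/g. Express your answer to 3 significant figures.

q1 (heat water 44.5→100.0 °C): 71.4 × 4.14 × 55.5 = 16406 J
q2 (vaporize at 100 °C): 71.4 × 2264.0 = 161650 J
q3 (heat steam 100.0→120.0 °C): 71.4 × 1.96 × 20.0 = 2799 J
Total: 16406 + 161650 + 2799 = 180855 J = 181 kJ

q = 181 kJ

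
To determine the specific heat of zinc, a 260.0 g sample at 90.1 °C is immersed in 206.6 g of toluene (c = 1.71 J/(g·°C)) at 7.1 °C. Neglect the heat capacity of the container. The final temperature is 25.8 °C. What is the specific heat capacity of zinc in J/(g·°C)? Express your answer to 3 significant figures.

q_gained = (206.6 × 1.71) × (25.8 − 7.1) = 6606 J
q_lost = 260.0 × c × (90.1 − 25.8) = 16718 c
Set equal: c = 6606 / 16718 = 0.395 J/(g·°C)

c = 0.395 J/(g·°C)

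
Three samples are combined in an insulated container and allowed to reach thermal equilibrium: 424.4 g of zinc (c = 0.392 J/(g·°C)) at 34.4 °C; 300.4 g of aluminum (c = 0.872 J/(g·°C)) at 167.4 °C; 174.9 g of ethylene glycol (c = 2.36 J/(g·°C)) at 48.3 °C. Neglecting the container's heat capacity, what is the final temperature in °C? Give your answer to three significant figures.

T_f = 82.6 °C

Σ mᵢcᵢ(T − Tᵢ) = 0  ⇒  T = Σ mᵢcᵢTᵢ / Σ mᵢcᵢ
Σ mᵢcᵢ = 424.4×0.392 + 300.4×0.872 + 174.9×2.36 = 841.0776
Σ mᵢcᵢTᵢ = 166.3648×34.4 + 261.9488×167.4 + 412.764×48.3 = 69510
T = 69510 / 841.0776 = 82.64 °C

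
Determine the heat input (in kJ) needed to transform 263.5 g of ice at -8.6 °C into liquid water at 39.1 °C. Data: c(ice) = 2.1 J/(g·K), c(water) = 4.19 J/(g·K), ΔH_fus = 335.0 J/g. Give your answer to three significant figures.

q = 136 kJ

q1 (heat ice -8.6→0.0 °C): 263.5 × 2.1 × 8.6 = 4759 J
q2 (melt at 0 °C): 263.5 × 335.0 = 88273 J
q3 (heat water 0.0→39.1 °C): 263.5 × 4.19 × 39.1 = 43169 J
Total: 4759 + 88273 + 43169 = 136201 J = 136 kJ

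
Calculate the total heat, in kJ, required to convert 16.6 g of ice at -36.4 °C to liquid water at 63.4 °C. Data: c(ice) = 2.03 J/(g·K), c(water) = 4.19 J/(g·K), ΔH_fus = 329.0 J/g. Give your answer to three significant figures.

q1 (heat ice -36.4→0.0 °C): 16.6 × 2.03 × 36.4 = 1227 J
q2 (melt at 0 °C): 16.6 × 329.0 = 5461 J
q3 (heat water 0.0→63.4 °C): 16.6 × 4.19 × 63.4 = 4410 J
Total: 1227 + 5461 + 4410 = 11098 J = 11.1 kJ

q = 11.1 kJ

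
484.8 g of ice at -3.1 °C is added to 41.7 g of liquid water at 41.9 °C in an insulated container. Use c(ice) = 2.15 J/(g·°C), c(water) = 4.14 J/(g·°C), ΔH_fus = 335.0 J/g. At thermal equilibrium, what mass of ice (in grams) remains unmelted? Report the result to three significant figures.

Heat to warm all ice to 0 °C: 484.8×2.15×3.1 = 3231.2 J
Heat released by water cooling to 0 °C: 41.7×4.14×41.9 = 7233.5 J
7233.5 J < 3231.2 + 484.8×335.0 = 165639.2 J, so not all ice melts; final T = 0 °C.
Heat left for melting: 7233.5 − 3231.2 = 4002.3 J
Mass melted = 4002.3 / 335.0 = 11.95 g
Ice remaining = 484.8 − 11.95 = 472.85 g

m_ice remaining = 473 g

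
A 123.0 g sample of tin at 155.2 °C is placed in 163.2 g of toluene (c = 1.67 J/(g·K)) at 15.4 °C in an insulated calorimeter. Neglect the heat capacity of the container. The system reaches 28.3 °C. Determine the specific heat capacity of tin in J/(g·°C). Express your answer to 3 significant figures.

c = 0.225 J/(g·°C)

q_gained = (163.2 × 1.67) × (28.3 − 15.4) = 3516 J
q_lost = 123.0 × c × (155.2 − 28.3) = 15608.7 c
Set equal: c = 3516 / 15608.7 = 0.225 J/(g·°C)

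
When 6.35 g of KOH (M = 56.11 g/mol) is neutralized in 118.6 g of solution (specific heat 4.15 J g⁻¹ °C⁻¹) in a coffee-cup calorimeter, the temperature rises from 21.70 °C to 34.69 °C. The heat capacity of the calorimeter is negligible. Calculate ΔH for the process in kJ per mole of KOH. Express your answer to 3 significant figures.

|ΔT| = |34.69 − 21.70| = 12.99 °C
|q_surr| = (118.6 × 4.15) × 12.99 = 492.19 × 12.99 = 6394 J
n(KOH) = 6.35 / 56.11 = 0.1132 mol
Temperature rose, so q_rxn = −|q_surr| = -6.394 kJ
ΔH = q_rxn / n = -56.48 kJ/mol

ΔH = -56.5 kJ/mol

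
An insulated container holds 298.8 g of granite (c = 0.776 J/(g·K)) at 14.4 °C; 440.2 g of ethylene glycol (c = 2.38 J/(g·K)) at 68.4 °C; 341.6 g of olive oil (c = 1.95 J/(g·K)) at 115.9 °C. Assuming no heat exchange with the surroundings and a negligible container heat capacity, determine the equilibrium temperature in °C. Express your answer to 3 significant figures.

T_f = 78.2 °C

Σ mᵢcᵢ(T − Tᵢ) = 0  ⇒  T = Σ mᵢcᵢTᵢ / Σ mᵢcᵢ
Σ mᵢcᵢ = 298.8×0.776 + 440.2×2.38 + 341.6×1.95 = 1945.6648
Σ mᵢcᵢTᵢ = 231.8688×14.4 + 1047.676×68.4 + 666.12×115.9 = 152200
T = 152200 / 1945.6648 = 78.23 °C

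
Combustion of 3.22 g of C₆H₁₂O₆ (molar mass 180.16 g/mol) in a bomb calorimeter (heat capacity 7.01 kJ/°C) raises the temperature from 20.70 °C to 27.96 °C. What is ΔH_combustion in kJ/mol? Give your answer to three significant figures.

ΔT = 27.96 − 20.70 = 7.26 °C
q_cal = C_cal × ΔT = 7.01 × 7.26 = 50.8926 kJ
n = 3.22 / 180.16 = 0.01787 mol
q_rxn = −q_cal = -50.8926 kJ
ΔH = -50.8926 / 0.01787 = -2848 kJ/mol

ΔH = -2850 kJ/mol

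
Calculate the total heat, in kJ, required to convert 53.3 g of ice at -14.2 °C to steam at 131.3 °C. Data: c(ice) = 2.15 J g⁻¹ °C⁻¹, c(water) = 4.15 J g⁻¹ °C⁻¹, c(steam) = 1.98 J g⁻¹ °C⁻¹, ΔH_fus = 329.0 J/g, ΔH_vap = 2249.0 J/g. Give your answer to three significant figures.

q1 (heat ice -14.2→0.0 °C): 53.3 × 2.15 × 14.2 = 1627 J
q2 (melt at 0 °C): 53.3 × 329.0 = 17536 J
q3 (heat water 0.0→100.0 °C): 53.3 × 4.15 × 100.0 = 22120 J
q4 (vaporize at 100 °C): 53.3 × 2249.0 = 119872 J
q5 (heat steam 100.0→131.3 °C): 53.3 × 1.98 × 31.3 = 3303 J
Total: 1627 + 17536 + 22120 + 119872 + 3303 = 164458 J = 164 kJ

q = 164 kJ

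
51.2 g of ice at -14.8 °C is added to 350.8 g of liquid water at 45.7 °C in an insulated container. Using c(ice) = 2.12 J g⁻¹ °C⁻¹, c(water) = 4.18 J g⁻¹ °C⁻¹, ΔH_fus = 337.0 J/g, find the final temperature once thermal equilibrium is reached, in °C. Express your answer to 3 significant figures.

T_f = 28.7 °C

Heat to bring ice to 0 °C and melt it: q₁ = 51.2×2.12×14.8 + 51.2×337.0 = 18861 J
Heat the water can supply cooling to 0 °C: 350.8×4.18×45.7 = 67011.9 J > q₁, so all ice melts.
Energy balance: 350.8×4.18×(45.7 − T) = 18861 + 51.2×4.18×(T − 0)
1466.344(45.7 − T) = 18861 + 214.016 T
67011.9 − 18861 = 1680.360 T
T = 48150.9 / 1680.360 = 28.66 °C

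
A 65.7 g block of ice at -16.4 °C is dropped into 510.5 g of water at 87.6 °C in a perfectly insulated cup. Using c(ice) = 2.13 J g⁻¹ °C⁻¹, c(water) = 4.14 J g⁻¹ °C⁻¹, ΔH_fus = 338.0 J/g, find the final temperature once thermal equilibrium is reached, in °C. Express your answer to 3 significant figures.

T_f = 67.3 °C

Heat to bring ice to 0 °C and melt it: q₁ = 65.7×2.13×16.4 + 65.7×338.0 = 24502 J
Heat the water can supply cooling to 0 °C: 510.5×4.14×87.6 = 185140 J > q₁, so all ice melts.
Energy balance: 510.5×4.14×(87.6 − T) = 24502 + 65.7×4.14×(T − 0)
2113.47(87.6 − T) = 24502 + 271.998 T
185140 − 24502 = 2385.468 T
T = 160638 / 2385.468 = 67.34 °C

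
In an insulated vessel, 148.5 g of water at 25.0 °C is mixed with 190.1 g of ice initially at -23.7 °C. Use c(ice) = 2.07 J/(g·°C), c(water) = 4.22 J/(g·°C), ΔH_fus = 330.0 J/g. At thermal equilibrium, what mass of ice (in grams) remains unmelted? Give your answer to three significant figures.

m_ice remaining = 171 g

Heat to warm all ice to 0 °C: 190.1×2.07×23.7 = 9326.1 J
Heat released by water cooling to 0 °C: 148.5×4.22×25.0 = 15667 J
15667 J < 9326.1 + 190.1×330.0 = 72059.1 J, so not all ice melts; final T = 0 °C.
Heat left for melting: 15667 − 9326.1 = 6340.9 J
Mass melted = 6340.9 / 330.0 = 19.21 g
Ice remaining = 190.1 − 19.21 = 170.89 g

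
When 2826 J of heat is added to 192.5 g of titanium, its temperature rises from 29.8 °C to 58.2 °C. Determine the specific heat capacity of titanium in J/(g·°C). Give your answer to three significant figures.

c = q / (m ΔT) = 2826 / (192.5 × 28.4)
c = 2826 / 5467 = 0.517 J/(g·°C)

c = 0.517 J/(g·°C)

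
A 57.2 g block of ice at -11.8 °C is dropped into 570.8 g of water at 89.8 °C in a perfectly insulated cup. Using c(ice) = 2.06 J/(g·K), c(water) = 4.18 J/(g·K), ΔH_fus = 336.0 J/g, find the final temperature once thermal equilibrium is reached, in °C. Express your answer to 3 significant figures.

Heat to bring ice to 0 °C and melt it: q₁ = 57.2×2.06×11.8 + 57.2×336.0 = 20610 J
Heat the water can supply cooling to 0 °C: 570.8×4.18×89.8 = 214258 J > q₁, so all ice melts.
Energy balance: 570.8×4.18×(89.8 − T) = 20610 + 57.2×4.18×(T − 0)
2385.944(89.8 − T) = 20610 + 239.096 T
214258 − 20610 = 2625.040 T
T = 193648 / 2625.040 = 73.77 °C

T_f = 73.8 °C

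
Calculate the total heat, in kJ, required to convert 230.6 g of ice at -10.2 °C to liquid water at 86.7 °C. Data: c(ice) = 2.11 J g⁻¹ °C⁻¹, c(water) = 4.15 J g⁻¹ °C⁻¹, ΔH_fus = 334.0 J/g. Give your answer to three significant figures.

q1 (heat ice -10.2→0.0 °C): 230.6 × 2.11 × 10.2 = 4963 J
q2 (melt at 0 °C): 230.6 × 334.0 = 77020 J
q3 (heat water 0.0→86.7 °C): 230.6 × 4.15 × 86.7 = 82971 J
Total: 4963 + 77020 + 82971 = 164954 J = 165 kJ

q = 165 kJ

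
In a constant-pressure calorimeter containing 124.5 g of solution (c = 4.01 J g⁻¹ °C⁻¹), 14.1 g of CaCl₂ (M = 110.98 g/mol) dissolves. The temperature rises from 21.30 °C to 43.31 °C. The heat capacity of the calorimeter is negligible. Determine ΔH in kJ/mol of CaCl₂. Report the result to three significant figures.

ΔH = -86.5 kJ/mol

|ΔT| = |43.31 − 21.30| = 22.01 °C
|q_surr| = (124.5 × 4.01) × 22.01 = 499.245 × 22.01 = 10990 J
n(CaCl₂) = 14.1 / 110.98 = 0.1270 mol
Temperature rose, so q_rxn = −|q_surr| = -10.99 kJ
ΔH = q_rxn / n = -86.54 kJ/mol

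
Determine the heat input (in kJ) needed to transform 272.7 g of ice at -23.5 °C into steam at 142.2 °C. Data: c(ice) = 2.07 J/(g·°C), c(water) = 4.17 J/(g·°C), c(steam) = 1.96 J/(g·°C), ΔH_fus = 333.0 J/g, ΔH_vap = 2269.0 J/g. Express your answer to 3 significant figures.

q1 (heat ice -23.5→0.0 °C): 272.7 × 2.07 × 23.5 = 13265 J
q2 (melt at 0 °C): 272.7 × 333.0 = 90809 J
q3 (heat water 0.0→100.0 °C): 272.7 × 4.17 × 100.0 = 113716 J
q4 (vaporize at 100 °C): 272.7 × 2269.0 = 618756 J
q5 (heat steam 100.0→142.2 °C): 272.7 × 1.96 × 42.2 = 22556 J
Total: 13265 + 90809 + 113716 + 618756 + 22556 = 859102 J = 859 kJ

q = 859 kJ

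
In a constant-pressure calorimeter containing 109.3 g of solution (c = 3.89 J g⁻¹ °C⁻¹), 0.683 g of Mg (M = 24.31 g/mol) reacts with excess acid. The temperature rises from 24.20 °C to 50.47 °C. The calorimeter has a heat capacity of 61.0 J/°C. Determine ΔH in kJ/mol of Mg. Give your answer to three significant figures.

ΔH = -455 kJ/mol

|ΔT| = |50.47 − 24.20| = 26.27 °C
|q_surr| = (109.3 × 3.89 + 61.0) × 26.27 = 486.177 × 26.27 = 12772 J
n(Mg) = 0.683 / 24.31 = 0.028095 mol
Temperature rose, so q_rxn = −|q_surr| = -12.772 kJ
ΔH = q_rxn / n = -454.6 kJ/mol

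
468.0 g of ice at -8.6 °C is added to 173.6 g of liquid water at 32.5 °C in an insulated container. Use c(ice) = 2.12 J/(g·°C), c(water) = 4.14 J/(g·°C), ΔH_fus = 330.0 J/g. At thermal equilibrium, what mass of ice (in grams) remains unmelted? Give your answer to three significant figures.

Heat to warm all ice to 0 °C: 468.0×2.12×8.6 = 8532.6 J
Heat released by water cooling to 0 °C: 173.6×4.14×32.5 = 23358 J
23358 J < 8532.6 + 468.0×330.0 = 162972.6 J, so not all ice melts; final T = 0 °C.
Heat left for melting: 23358 − 8532.6 = 14825.4 J
Mass melted = 14825.4 / 330.0 = 44.93 g
Ice remaining = 468.0 − 44.93 = 423.07 g

m_ice remaining = 423 g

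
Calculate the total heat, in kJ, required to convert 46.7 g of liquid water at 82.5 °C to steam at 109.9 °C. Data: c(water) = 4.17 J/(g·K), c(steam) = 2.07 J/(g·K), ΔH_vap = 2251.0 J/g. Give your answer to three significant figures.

q = 109 kJ

q1 (heat water 82.5→100.0 °C): 46.7 × 4.17 × 17.5 = 3408 J
q2 (vaporize at 100 °C): 46.7 × 2251.0 = 105122 J
q3 (heat steam 100.0→109.9 °C): 46.7 × 2.07 × 9.9 = 957 J
Total: 3408 + 105122 + 957 = 109487 J = 109 kJ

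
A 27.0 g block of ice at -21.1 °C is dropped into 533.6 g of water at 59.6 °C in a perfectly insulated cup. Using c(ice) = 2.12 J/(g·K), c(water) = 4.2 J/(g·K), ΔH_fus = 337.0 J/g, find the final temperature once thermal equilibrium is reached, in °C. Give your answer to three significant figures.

T_f = 52.4 °C

Heat to bring ice to 0 °C and melt it: q₁ = 27.0×2.12×21.1 + 27.0×337.0 = 10307 J
Heat the water can supply cooling to 0 °C: 533.6×4.2×59.6 = 133571 J > q₁, so all ice melts.
Energy balance: 533.6×4.2×(59.6 − T) = 10307 + 27.0×4.2×(T − 0)
2241.12(59.6 − T) = 10307 + 113.4 T
133571 − 10307 = 2354.52 T
T = 123264 / 2354.52 = 52.35 °C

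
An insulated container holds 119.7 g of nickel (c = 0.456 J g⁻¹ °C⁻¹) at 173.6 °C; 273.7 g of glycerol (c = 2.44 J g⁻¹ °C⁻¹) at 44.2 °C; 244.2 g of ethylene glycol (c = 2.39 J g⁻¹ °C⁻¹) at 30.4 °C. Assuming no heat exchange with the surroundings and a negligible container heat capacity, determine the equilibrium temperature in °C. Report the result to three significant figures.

T_f = 43.4 °C

Σ mᵢcᵢ(T − Tᵢ) = 0  ⇒  T = Σ mᵢcᵢTᵢ / Σ mᵢcᵢ
Σ mᵢcᵢ = 119.7×0.456 + 273.7×2.44 + 244.2×2.39 = 1306.0492
Σ mᵢcᵢTᵢ = 54.5832×173.6 + 667.828×44.2 + 583.638×30.4 = 56736
T = 56736 / 1306.0492 = 43.44 °C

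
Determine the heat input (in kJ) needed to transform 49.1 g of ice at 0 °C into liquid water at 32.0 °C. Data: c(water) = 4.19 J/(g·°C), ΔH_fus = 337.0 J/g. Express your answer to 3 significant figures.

q = 23.1 kJ

q1 (melt at 0 °C): 49.1 × 337.0 = 16547 J
q2 (heat water 0.0→32.0 °C): 49.1 × 4.19 × 32.0 = 6583 J
Total: 16547 + 6583 = 23130 J = 23.1 kJ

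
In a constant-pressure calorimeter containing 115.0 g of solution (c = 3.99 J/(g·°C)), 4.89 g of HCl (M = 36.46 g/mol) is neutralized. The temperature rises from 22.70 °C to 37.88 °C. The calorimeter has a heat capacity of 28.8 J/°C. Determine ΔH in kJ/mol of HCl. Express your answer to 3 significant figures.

ΔH = -55.2 kJ/mol

|ΔT| = |37.88 − 22.70| = 15.18 °C
|q_surr| = (115.0 × 3.99 + 28.8) × 15.18 = 487.65 × 15.18 = 7403 J
n(HCl) = 4.89 / 36.46 = 0.1341 mol
Temperature rose, so q_rxn = −|q_surr| = -7.403 kJ
ΔH = q_rxn / n = -55.21 kJ/mol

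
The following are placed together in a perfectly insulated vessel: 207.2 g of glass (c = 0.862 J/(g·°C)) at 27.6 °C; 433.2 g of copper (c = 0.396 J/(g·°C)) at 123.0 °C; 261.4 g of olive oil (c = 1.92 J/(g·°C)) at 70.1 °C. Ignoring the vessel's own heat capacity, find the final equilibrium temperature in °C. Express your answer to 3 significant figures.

Σ mᵢcᵢ(T − Tᵢ) = 0  ⇒  T = Σ mᵢcᵢTᵢ / Σ mᵢcᵢ
Σ mᵢcᵢ = 207.2×0.862 + 433.2×0.396 + 261.4×1.92 = 852.0416
Σ mᵢcᵢTᵢ = 178.6064×27.6 + 171.5472×123.0 + 501.888×70.1 = 61212
T = 61212 / 852.0416 = 71.84 °C

T_f = 71.8 °C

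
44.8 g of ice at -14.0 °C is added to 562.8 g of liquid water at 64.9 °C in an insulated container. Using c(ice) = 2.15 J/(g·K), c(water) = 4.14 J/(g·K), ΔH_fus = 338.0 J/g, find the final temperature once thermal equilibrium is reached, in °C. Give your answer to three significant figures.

Heat to bring ice to 0 °C and melt it: q₁ = 44.8×2.15×14.0 + 44.8×338.0 = 16491 J
Heat the water can supply cooling to 0 °C: 562.8×4.14×64.9 = 151216 J > q₁, so all ice melts.
Energy balance: 562.8×4.14×(64.9 − T) = 16491 + 44.8×4.14×(T − 0)
2329.992(64.9 − T) = 16491 + 185.472 T
151216 − 16491 = 2515.464 T
T = 134725 / 2515.464 = 53.56 °C

T_f = 53.6 °C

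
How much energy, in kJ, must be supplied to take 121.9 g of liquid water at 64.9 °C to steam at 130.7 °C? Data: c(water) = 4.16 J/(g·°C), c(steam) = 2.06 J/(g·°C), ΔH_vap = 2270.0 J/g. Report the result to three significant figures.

q1 (heat water 64.9→100.0 °C): 121.9 × 4.16 × 35.1 = 17799 J
q2 (vaporize at 100 °C): 121.9 × 2270.0 = 276713 J
q3 (heat steam 100.0→130.7 °C): 121.9 × 2.06 × 30.7 = 7709 J
Total: 17799 + 276713 + 7709 = 302221 J = 302 kJ

q = 302 kJ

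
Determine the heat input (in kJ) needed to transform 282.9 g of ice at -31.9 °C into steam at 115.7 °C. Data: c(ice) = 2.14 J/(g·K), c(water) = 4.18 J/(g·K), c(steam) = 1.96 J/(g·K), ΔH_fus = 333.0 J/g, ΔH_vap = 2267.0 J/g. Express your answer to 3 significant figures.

q1 (heat ice -31.9→0.0 °C): 282.9 × 2.14 × 31.9 = 19312 J
q2 (melt at 0 °C): 282.9 × 333.0 = 94206 J
q3 (heat water 0.0→100.0 °C): 282.9 × 4.18 × 100.0 = 118252 J
q4 (vaporize at 100 °C): 282.9 × 2267.0 = 641334 J
q5 (heat steam 100.0→115.7 °C): 282.9 × 1.96 × 15.7 = 8705 J
Total: 19312 + 94206 + 118252 + 641334 + 8705 = 881809 J = 882 kJ

q = 882 kJ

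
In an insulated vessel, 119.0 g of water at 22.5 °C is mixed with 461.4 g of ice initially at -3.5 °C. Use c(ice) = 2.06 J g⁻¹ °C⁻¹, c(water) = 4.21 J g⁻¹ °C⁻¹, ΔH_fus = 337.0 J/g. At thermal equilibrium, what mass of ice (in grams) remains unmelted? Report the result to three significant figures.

m_ice remaining = 438 g

Heat to warm all ice to 0 °C: 461.4×2.06×3.5 = 3326.7 J
Heat released by water cooling to 0 °C: 119.0×4.21×22.5 = 11272 J
11272 J < 3326.7 + 461.4×337.0 = 158818.5 J, so not all ice melts; final T = 0 °C.
Heat left for melting: 11272 − 3326.7 = 7945.3 J
Mass melted = 7945.3 / 337.0 = 23.58 g
Ice remaining = 461.4 − 23.58 = 437.82 g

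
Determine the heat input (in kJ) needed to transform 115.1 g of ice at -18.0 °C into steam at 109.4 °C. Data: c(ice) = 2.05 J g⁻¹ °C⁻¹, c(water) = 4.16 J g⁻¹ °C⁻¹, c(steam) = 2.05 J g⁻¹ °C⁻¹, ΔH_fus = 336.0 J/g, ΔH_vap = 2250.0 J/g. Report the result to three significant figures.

q = 352 kJ

q1 (heat ice -18.0→0.0 °C): 115.1 × 2.05 × 18.0 = 4247 J
q2 (melt at 0 °C): 115.1 × 336.0 = 38674 J
q3 (heat water 0.0→100.0 °C): 115.1 × 4.16 × 100.0 = 47882 J
q4 (vaporize at 100 °C): 115.1 × 2250.0 = 258975 J
q5 (heat steam 100.0→109.4 °C): 115.1 × 2.05 × 9.4 = 2218 J
Total: 4247 + 38674 + 47882 + 258975 + 2218 = 351996 J = 352 kJ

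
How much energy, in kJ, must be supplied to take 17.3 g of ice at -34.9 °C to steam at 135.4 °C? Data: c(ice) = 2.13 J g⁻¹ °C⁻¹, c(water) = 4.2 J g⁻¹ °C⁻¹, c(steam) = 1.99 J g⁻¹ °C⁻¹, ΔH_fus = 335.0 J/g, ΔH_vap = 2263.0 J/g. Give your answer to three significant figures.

q1 (heat ice -34.9→0.0 °C): 17.3 × 2.13 × 34.9 = 1286 J
q2 (melt at 0 °C): 17.3 × 335.0 = 5796 J
q3 (heat water 0.0→100.0 °C): 17.3 × 4.2 × 100.0 = 7266 J
q4 (vaporize at 100 °C): 17.3 × 2263.0 = 39150 J
q5 (heat steam 100.0→135.4 °C): 17.3 × 1.99 × 35.4 = 1219 J
Total: 1286 + 5796 + 7266 + 39150 + 1219 = 54717 J = 54.7 kJ

q = 54.7 kJ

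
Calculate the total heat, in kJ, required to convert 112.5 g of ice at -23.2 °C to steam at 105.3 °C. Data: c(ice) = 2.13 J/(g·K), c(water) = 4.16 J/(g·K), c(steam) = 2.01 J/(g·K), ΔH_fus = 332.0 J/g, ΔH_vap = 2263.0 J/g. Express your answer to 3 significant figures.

q1 (heat ice -23.2→0.0 °C): 112.5 × 2.13 × 23.2 = 5559 J
q2 (melt at 0 °C): 112.5 × 332.0 = 37350 J
q3 (heat water 0.0→100.0 °C): 112.5 × 4.16 × 100.0 = 46800 J
q4 (vaporize at 100 °C): 112.5 × 2263.0 = 254588 J
q5 (heat steam 100.0→105.3 °C): 112.5 × 2.01 × 5.3 = 1198 J
Total: 5559 + 37350 + 46800 + 254588 + 1198 = 345495 J = 345 kJ

q = 345 kJ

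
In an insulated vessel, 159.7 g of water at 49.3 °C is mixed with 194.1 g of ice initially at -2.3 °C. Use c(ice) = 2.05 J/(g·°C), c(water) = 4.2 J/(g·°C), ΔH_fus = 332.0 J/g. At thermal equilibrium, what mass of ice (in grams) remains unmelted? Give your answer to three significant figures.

m_ice remaining = 97.3 g

Heat to warm all ice to 0 °C: 194.1×2.05×2.3 = 915.18 J
Heat released by water cooling to 0 °C: 159.7×4.2×49.3 = 33067 J
33067 J < 915.18 + 194.1×332.0 = 65356.38 J, so not all ice melts; final T = 0 °C.
Heat left for melting: 33067 − 915.18 = 32151.82 J
Mass melted = 32151.82 / 332.0 = 96.84 g
Ice remaining = 194.1 − 96.84 = 97.26 g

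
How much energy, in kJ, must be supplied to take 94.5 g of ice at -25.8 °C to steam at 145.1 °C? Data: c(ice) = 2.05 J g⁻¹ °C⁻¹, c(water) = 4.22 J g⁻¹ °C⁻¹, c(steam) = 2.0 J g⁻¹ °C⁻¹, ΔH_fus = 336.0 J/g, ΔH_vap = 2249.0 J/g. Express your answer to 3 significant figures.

q1 (heat ice -25.8→0.0 °C): 94.5 × 2.05 × 25.8 = 4998 J
q2 (melt at 0 °C): 94.5 × 336.0 = 31752 J
q3 (heat water 0.0→100.0 °C): 94.5 × 4.22 × 100.0 = 39879 J
q4 (vaporize at 100 °C): 94.5 × 2249.0 = 212531 J
q5 (heat steam 100.0→145.1 °C): 94.5 × 2.0 × 45.1 = 8524 J
Total: 4998 + 31752 + 39879 + 212531 + 8524 = 297684 J = 298 kJ

q = 298 kJ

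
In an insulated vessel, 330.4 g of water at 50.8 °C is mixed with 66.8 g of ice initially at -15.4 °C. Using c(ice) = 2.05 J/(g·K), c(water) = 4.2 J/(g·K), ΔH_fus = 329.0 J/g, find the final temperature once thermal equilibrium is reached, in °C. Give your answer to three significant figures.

T_f = 27.8 °C

Heat to bring ice to 0 °C and melt it: q₁ = 66.8×2.05×15.4 + 66.8×329.0 = 24086 J
Heat the water can supply cooling to 0 °C: 330.4×4.2×50.8 = 70494.1 J > q₁, so all ice melts.
Energy balance: 330.4×4.2×(50.8 − T) = 24086 + 66.8×4.2×(T − 0)
1387.68(50.8 − T) = 24086 + 280.56 T
70494.1 − 24086 = 1668.24 T
T = 46408.1 / 1668.24 = 27.82 °C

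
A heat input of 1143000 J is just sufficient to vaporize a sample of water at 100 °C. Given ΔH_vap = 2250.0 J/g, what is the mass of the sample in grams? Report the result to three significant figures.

m = q / ΔH_vap = 1143000 J / 2250.0 J/g = 508 g

m = 508 g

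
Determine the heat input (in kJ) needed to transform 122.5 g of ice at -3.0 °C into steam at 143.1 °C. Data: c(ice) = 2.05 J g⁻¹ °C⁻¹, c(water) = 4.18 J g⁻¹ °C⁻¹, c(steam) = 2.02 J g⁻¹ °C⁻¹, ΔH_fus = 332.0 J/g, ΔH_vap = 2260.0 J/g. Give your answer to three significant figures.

q = 380 kJ

q1 (heat ice -3.0→0.0 °C): 122.5 × 2.05 × 3.0 = 753 J
q2 (melt at 0 °C): 122.5 × 332.0 = 40670 J
q3 (heat water 0.0→100.0 °C): 122.5 × 4.18 × 100.0 = 51205 J
q4 (vaporize at 100 °C): 122.5 × 2260.0 = 276850 J
q5 (heat steam 100.0→143.1 °C): 122.5 × 2.02 × 43.1 = 10665 J
Total: 753 + 40670 + 51205 + 276850 + 10665 = 380143 J = 380 kJ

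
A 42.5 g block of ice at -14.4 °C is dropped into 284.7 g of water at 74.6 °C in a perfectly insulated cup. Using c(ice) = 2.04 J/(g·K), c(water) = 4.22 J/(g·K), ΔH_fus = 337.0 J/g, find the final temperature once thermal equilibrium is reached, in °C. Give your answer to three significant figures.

Heat to bring ice to 0 °C and melt it: q₁ = 42.5×2.04×14.4 + 42.5×337.0 = 15571 J
Heat the water can supply cooling to 0 °C: 284.7×4.22×74.6 = 89627.0 J > q₁, so all ice melts.
Energy balance: 284.7×4.22×(74.6 − T) = 15571 + 42.5×4.22×(T − 0)
1201.434(74.6 − T) = 15571 + 179.35 T
89627.0 − 15571 = 1380.784 T
T = 74056.0 / 1380.784 = 53.63 °C

T_f = 53.6 °C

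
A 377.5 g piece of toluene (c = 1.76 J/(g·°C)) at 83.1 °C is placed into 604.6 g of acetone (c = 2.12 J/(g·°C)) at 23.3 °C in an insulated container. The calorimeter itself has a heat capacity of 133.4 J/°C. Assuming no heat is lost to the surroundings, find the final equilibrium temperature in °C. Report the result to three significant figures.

Heat lost by toluene = heat gained by acetone + calorimeter.
(377.5)(1.76)(83.1 − T) = [(604.6)(2.12) + 133.4](T − 23.3)
664.4 (83.1 − T) = 1415.152 (T − 23.3)
55212 − 664.4 T = 1415.152 T − 32973
88185 = 2079.552 T
T = 42.41 °C

T_f = 42.4 °C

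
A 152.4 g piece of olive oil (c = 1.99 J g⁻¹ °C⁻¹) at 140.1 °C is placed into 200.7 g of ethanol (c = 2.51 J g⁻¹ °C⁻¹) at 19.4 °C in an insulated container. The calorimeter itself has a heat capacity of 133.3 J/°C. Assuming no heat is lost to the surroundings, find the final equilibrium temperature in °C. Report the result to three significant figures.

Heat lost by olive oil = heat gained by ethanol + calorimeter.
(152.4)(1.99)(140.1 − T) = [(200.7)(2.51) + 133.3](T − 19.4)
303.276 (140.1 − T) = 637.057 (T − 19.4)
42489 − 303.276 T = 637.057 T − 12359
54848 = 940.333 T
T = 58.33 °C

T_f = 58.3 °C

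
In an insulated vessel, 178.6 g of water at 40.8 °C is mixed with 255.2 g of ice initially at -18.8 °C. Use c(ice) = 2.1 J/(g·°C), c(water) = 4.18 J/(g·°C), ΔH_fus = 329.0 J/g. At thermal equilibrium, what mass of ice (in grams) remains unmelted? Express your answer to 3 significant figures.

m_ice remaining = 193 g

Heat to warm all ice to 0 °C: 255.2×2.1×18.8 = 10075 J
Heat released by water cooling to 0 °C: 178.6×4.18×40.8 = 30459 J
30459 J < 10075 + 255.2×329.0 = 94035.8 J, so not all ice melts; final T = 0 °C.
Heat left for melting: 30459 − 10075 = 20384 J
Mass melted = 20384 / 329.0 = 61.96 g
Ice remaining = 255.2 − 61.96 = 193.24 g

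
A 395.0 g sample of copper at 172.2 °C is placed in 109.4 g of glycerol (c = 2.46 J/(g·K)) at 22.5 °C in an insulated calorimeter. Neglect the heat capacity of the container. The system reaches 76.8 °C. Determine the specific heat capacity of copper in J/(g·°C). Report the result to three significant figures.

q_gained = (109.4 × 2.46) × (76.8 − 22.5) = 14610 J
q_lost = 395.0 × c × (172.2 − 76.8) = 37683 c
Set equal: c = 14610 / 37683 = 0.388 J/(g·°C)

c = 0.388 J/(g·°C)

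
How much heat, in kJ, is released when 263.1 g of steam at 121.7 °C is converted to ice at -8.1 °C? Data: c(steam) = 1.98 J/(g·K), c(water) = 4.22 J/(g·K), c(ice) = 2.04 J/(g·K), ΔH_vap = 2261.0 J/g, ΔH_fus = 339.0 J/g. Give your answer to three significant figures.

q = 811 kJ

q1 (cool steam 121.7→100 °C): 263.1 × 1.98 × 21.7 = 11304 J
q2 (condense at 100 °C): 263.1 × 2261.0 = 594869 J
q3 (cool water 100→0 °C): 263.1 × 4.22 × 100.0 = 111028 J
q4 (freeze at 0 °C): 263.1 × 339.0 = 89191 J
q5 (cool ice 0→-8.1 °C): 263.1 × 2.04 × 8.1 = 4347 J
Total: 11304 + 594869 + 111028 + 89191 + 4347 = 810739 J = 811 kJ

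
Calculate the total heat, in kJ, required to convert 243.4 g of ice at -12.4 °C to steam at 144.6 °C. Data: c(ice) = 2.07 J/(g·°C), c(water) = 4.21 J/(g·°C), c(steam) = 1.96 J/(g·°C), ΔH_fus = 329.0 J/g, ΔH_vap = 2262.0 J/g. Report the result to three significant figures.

q1 (heat ice -12.4→0.0 °C): 243.4 × 2.07 × 12.4 = 6248 J
q2 (melt at 0 °C): 243.4 × 329.0 = 80079 J
q3 (heat water 0.0→100.0 °C): 243.4 × 4.21 × 100.0 = 102471 J
q4 (vaporize at 100 °C): 243.4 × 2262.0 = 550571 J
q5 (heat steam 100.0→144.6 °C): 243.4 × 1.96 × 44.6 = 21277 J
Total: 6248 + 80079 + 102471 + 550571 + 21277 = 760646 J = 761 kJ

q = 761 kJ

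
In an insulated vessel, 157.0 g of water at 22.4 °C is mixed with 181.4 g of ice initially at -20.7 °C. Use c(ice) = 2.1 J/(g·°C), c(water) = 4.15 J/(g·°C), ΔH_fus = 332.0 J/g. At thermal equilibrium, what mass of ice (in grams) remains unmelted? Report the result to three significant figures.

Heat to warm all ice to 0 °C: 181.4×2.1×20.7 = 7885.5 J
Heat released by water cooling to 0 °C: 157.0×4.15×22.4 = 14595 J
14595 J < 7885.5 + 181.4×332.0 = 68110.3 J, so not all ice melts; final T = 0 °C.
Heat left for melting: 14595 − 7885.5 = 6709.5 J
Mass melted = 6709.5 / 332.0 = 20.21 g
Ice remaining = 181.4 − 20.21 = 161.19 g

m_ice remaining = 161 g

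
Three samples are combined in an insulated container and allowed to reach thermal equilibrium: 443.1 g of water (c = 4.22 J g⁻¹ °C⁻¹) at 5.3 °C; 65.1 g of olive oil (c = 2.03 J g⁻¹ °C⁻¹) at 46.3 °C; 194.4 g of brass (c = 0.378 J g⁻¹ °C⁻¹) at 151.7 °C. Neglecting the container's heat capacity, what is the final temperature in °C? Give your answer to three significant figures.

Σ mᵢcᵢ(T − Tᵢ) = 0  ⇒  T = Σ mᵢcᵢTᵢ / Σ mᵢcᵢ
Σ mᵢcᵢ = 443.1×4.22 + 65.1×2.03 + 194.4×0.378 = 2075.5182
Σ mᵢcᵢTᵢ = 1869.882×5.3 + 132.153×46.3 + 73.4832×151.7 = 27176
T = 27176 / 2075.5182 = 13.09 °C

T_f = 13.1 °C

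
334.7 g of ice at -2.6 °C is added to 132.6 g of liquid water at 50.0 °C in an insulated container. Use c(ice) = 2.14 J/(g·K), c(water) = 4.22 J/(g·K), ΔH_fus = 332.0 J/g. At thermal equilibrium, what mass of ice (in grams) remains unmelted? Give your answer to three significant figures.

Heat to warm all ice to 0 °C: 334.7×2.14×2.6 = 1862.3 J
Heat released by water cooling to 0 °C: 132.6×4.22×50.0 = 27979 J
27979 J < 1862.3 + 334.7×332.0 = 112982.7 J, so not all ice melts; final T = 0 °C.
Heat left for melting: 27979 − 1862.3 = 26116.7 J
Mass melted = 26116.7 / 332.0 = 78.66 g
Ice remaining = 334.7 − 78.66 = 256.04 g

m_ice remaining = 256 g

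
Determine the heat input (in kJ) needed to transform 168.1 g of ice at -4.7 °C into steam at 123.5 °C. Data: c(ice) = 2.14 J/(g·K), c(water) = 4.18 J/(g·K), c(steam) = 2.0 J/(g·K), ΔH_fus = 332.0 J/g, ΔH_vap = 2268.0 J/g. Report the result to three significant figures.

q1 (heat ice -4.7→0.0 °C): 168.1 × 2.14 × 4.7 = 1691 J
q2 (melt at 0 °C): 168.1 × 332.0 = 55809 J
q3 (heat water 0.0→100.0 °C): 168.1 × 4.18 × 100.0 = 70266 J
q4 (vaporize at 100 °C): 168.1 × 2268.0 = 381251 J
q5 (heat steam 100.0→123.5 °C): 168.1 × 2.0 × 23.5 = 7901 J
Total: 1691 + 55809 + 70266 + 381251 + 7901 = 516918 J = 517 kJ

q = 517 kJ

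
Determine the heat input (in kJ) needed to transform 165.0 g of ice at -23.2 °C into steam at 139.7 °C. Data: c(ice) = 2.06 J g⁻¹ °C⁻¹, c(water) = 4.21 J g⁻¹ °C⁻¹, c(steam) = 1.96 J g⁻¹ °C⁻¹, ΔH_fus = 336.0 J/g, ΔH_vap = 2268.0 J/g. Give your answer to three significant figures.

q1 (heat ice -23.2→0.0 °C): 165.0 × 2.06 × 23.2 = 7886 J
q2 (melt at 0 °C): 165.0 × 336.0 = 55440 J
q3 (heat water 0.0→100.0 °C): 165.0 × 4.21 × 100.0 = 69465 J
q4 (vaporize at 100 °C): 165.0 × 2268.0 = 374220 J
q5 (heat steam 100.0→139.7 °C): 165.0 × 1.96 × 39.7 = 12839 J
Total: 7886 + 55440 + 69465 + 374220 + 12839 = 519850 J = 520 kJ

q = 520 kJ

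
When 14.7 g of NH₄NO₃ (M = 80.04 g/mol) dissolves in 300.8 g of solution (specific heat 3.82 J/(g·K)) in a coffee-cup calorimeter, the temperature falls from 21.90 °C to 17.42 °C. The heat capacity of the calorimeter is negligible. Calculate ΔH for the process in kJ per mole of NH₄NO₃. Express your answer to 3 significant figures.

ΔH = 28.0 kJ/mol

|ΔT| = |17.42 − 21.90| = 4.48 °C
|q_surr| = (300.8 × 3.82) × 4.48 = 1149.056 × 4.48 = 5148 J
n(NH₄NO₃) = 14.7 / 80.04 = 0.1837 mol
Temperature fell, so q_rxn = +|q_surr| = 5.148 kJ
ΔH = q_rxn / n = 28.02 kJ/mol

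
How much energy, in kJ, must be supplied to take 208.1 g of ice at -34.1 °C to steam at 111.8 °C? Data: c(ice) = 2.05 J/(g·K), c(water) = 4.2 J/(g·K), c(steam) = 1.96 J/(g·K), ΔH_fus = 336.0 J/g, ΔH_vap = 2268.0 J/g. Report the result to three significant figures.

q1 (heat ice -34.1→0.0 °C): 208.1 × 2.05 × 34.1 = 14547 J
q2 (melt at 0 °C): 208.1 × 336.0 = 69922 J
q3 (heat water 0.0→100.0 °C): 208.1 × 4.2 × 100.0 = 87402 J
q4 (vaporize at 100 °C): 208.1 × 2268.0 = 471971 J
q5 (heat steam 100.0→111.8 °C): 208.1 × 1.96 × 11.8 = 4813 J
Total: 14547 + 69922 + 87402 + 471971 + 4813 = 648655 J = 649 kJ

q = 649 kJ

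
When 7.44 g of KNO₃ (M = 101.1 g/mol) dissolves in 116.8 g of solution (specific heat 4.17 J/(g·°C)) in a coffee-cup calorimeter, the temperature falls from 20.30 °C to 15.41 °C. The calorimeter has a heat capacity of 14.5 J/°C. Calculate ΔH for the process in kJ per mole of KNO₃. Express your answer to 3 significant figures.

ΔH = 33.3 kJ/mol

|ΔT| = |15.41 − 20.30| = 4.89 °C
|q_surr| = (116.8 × 4.17 + 14.5) × 4.89 = 501.556 × 4.89 = 2453 J
n(KNO₃) = 7.44 / 101.1 = 0.07359 mol
Temperature fell, so q_rxn = +|q_surr| = 2.453 kJ
ΔH = q_rxn / n = 33.33 kJ/mol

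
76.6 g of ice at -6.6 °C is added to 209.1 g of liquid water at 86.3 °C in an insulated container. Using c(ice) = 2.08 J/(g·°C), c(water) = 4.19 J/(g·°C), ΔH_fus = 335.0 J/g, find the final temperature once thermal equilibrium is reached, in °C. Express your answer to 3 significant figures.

T_f = 40.8 °C

Heat to bring ice to 0 °C and melt it: q₁ = 76.6×2.08×6.6 + 76.6×335.0 = 26713 J
Heat the water can supply cooling to 0 °C: 209.1×4.19×86.3 = 75609.9 J > q₁, so all ice melts.
Energy balance: 209.1×4.19×(86.3 − T) = 26713 + 76.6×4.19×(T − 0)
876.129(86.3 − T) = 26713 + 320.954 T
75609.9 − 26713 = 1197.083 T
T = 48896.9 / 1197.083 = 40.847 °C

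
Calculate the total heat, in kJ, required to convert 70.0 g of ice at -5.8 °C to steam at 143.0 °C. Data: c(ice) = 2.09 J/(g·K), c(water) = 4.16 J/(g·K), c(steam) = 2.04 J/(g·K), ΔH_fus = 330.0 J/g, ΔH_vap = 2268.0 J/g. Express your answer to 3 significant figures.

q = 218 kJ

q1 (heat ice -5.8→0.0 °C): 70.0 × 2.09 × 5.8 = 849 J
q2 (melt at 0 °C): 70.0 × 330.0 = 23100 J
q3 (heat water 0.0→100.0 °C): 70.0 × 4.16 × 100.0 = 29120 J
q4 (vaporize at 100 °C): 70.0 × 2268.0 = 158760 J
q5 (heat steam 100.0→143.0 °C): 70.0 × 2.04 × 43.0 = 6140 J
Total: 849 + 23100 + 29120 + 158760 + 6140 = 217969 J = 218 kJ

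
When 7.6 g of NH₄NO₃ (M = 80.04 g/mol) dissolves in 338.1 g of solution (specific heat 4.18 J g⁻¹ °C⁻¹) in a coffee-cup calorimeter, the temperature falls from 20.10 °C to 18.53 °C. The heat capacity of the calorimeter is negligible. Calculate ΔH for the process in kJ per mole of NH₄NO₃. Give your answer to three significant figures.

ΔH = 23.4 kJ/mol

|ΔT| = |18.53 − 20.10| = 1.57 °C
|q_surr| = (338.1 × 4.18) × 1.57 = 1413.258 × 1.57 = 2219 J
n(NH₄NO₃) = 7.6 / 80.04 = 0.09495 mol
Temperature fell, so q_rxn = +|q_surr| = 2.219 kJ
ΔH = q_rxn / n = 23.37 kJ/mol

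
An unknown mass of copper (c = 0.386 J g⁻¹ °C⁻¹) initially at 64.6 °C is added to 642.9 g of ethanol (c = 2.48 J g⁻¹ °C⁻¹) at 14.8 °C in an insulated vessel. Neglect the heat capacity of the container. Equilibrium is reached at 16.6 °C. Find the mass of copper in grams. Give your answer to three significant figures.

q_gained = (642.9 × 2.48) × (16.6 − 14.8) = 2870 J
q_lost = m × 0.386 × (64.6 − 16.6) = 18.528 m
m = 2870 / 18.528 = 155 g

m = 155 g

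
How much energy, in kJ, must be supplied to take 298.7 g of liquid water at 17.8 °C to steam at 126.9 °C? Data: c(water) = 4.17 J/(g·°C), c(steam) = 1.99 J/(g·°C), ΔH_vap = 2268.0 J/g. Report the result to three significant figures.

q = 796 kJ

q1 (heat water 17.8→100.0 °C): 298.7 × 4.17 × 82.2 = 102387 J
q2 (vaporize at 100 °C): 298.7 × 2268.0 = 677452 J
q3 (heat steam 100.0→126.9 °C): 298.7 × 1.99 × 26.9 = 15990 J
Total: 102387 + 677452 + 15990 = 795829 J = 796 kJ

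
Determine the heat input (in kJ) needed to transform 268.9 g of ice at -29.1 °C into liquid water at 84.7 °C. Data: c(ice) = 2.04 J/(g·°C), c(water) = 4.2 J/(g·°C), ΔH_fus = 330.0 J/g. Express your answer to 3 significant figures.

q1 (heat ice -29.1→0.0 °C): 268.9 × 2.04 × 29.1 = 15963 J
q2 (melt at 0 °C): 268.9 × 330.0 = 88737 J
q3 (heat water 0.0→84.7 °C): 268.9 × 4.2 × 84.7 = 95658 J
Total: 15963 + 88737 + 95658 = 200358 J = 200 kJ

q = 200 kJ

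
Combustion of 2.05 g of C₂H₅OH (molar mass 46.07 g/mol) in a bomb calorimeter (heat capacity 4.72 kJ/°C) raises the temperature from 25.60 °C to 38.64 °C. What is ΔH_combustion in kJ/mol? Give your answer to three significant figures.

ΔH = -1380 kJ/mol

ΔT = 38.64 − 25.60 = 13.04 °C
q_cal = C_cal × ΔT = 4.72 × 13.04 = 61.5488 kJ
n = 2.05 / 46.07 = 0.04450 mol
q_rxn = −q_cal = -61.5488 kJ
ΔH = -61.5488 / 0.04450 = -1383 kJ/mol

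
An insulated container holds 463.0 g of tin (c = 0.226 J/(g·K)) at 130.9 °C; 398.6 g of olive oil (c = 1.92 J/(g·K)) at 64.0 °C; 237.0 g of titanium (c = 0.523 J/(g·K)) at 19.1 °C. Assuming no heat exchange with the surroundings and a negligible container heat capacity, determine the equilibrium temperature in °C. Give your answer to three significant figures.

T_f = 65.4 °C

Σ mᵢcᵢ(T − Tᵢ) = 0  ⇒  T = Σ mᵢcᵢTᵢ / Σ mᵢcᵢ
Σ mᵢcᵢ = 463.0×0.226 + 398.6×1.92 + 237.0×0.523 = 993.901
Σ mᵢcᵢTᵢ = 104.638×130.9 + 765.312×64.0 + 123.951×19.1 = 65045
T = 65045 / 993.901 = 65.44 °C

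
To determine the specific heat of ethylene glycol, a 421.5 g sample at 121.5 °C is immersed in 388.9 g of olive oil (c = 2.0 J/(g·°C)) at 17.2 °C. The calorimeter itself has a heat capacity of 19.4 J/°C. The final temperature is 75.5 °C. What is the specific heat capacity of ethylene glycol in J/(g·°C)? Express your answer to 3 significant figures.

c = 2.40 J/(g·°C)

q_gained = (388.9 × 2.0 + 19.4) × (75.5 − 17.2) = 46480 J
q_lost = 421.5 × c × (121.5 − 75.5) = 19389 c
Set equal: c = 46480 / 19389 = 2.40 J/(g·°C)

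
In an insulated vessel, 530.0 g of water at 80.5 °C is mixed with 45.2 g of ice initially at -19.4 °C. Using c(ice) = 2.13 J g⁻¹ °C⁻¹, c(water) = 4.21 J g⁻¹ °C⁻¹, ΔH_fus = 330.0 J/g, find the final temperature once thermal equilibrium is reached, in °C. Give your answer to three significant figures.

T_f = 67.2 °C

Heat to bring ice to 0 °C and melt it: q₁ = 45.2×2.13×19.4 + 45.2×330.0 = 16784 J
Heat the water can supply cooling to 0 °C: 530.0×4.21×80.5 = 179620 J > q₁, so all ice melts.
Energy balance: 530.0×4.21×(80.5 − T) = 16784 + 45.2×4.21×(T − 0)
2231.3(80.5 − T) = 16784 + 190.292 T
179620 − 16784 = 2421.592 T
T = 162836 / 2421.592 = 67.24 °C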